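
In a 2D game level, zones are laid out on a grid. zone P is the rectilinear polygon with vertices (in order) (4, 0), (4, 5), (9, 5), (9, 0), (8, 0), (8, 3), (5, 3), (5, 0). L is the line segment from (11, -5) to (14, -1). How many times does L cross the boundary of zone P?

0

The segment lies entirely outside zone P and never meets its boundary.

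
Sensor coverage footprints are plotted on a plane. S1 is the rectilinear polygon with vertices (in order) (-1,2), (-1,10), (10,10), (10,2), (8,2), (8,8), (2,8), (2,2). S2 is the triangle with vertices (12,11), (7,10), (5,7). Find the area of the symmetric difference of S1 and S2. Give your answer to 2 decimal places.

|S1| = 52, |S2| = 6.5, |S1∩S2| = 4.3155.
|S1 △ S2| = |S1| + |S2| − 2·|S1∩S2| = 52 + 6.5 − 8.631 = 49.87.

49.87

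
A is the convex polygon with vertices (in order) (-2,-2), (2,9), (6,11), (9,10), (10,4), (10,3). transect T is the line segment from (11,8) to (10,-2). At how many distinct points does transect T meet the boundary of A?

The segment lies entirely outside A and never meets its boundary.

0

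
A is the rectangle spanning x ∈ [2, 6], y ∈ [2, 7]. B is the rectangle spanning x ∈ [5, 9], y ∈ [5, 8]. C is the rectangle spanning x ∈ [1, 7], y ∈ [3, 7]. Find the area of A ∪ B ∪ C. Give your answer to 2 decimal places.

36.00

By inclusion–exclusion:
Individual areas: |A| = 20, |B| = 12, |C| = 24.
|A∩B|: x∈[5,6], y∈[5,7] → 1·2 = 2.
|A∩C|: x∈[2,6], y∈[3,7] → 4·4 = 16.
|B∩C|: x∈[5,7], y∈[5,7] → 2·2 = 4.
|A∩B∩C| = 2.
|A ∪ B ∪ C| = 56 − 22 + 2 = 36.00.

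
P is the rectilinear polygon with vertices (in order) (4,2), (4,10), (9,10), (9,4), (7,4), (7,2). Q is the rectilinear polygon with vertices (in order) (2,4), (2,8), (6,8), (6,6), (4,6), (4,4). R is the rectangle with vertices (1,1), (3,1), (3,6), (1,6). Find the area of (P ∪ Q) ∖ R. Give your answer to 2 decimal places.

42.00

|P ∪ Q| = 44.
|(P ∪ Q) ∩ R| = 2.
|(P ∪ Q) ∖ R| = 44 − 2 = 42.00.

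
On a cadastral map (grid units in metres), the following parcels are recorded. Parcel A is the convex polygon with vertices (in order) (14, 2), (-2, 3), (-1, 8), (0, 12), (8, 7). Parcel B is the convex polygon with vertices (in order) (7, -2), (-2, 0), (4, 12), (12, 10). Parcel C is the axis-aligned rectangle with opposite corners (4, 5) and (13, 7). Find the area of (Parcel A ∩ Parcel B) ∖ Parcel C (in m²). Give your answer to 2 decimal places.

|Parcel A ∩ Parcel B| = 49.0604.
|(Parcel A ∩ Parcel B) ∩ Parcel C| = 10.3277.
|(Parcel A ∩ Parcel B) ∖ Parcel C| = 49.0604 − 10.3277 = 38.73.

38.73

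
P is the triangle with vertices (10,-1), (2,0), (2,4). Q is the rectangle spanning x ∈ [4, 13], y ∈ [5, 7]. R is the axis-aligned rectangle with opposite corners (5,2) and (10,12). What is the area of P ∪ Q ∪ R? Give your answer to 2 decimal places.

By inclusion–exclusion:
Individual areas: |P| = 16, |Q| = 18, |R| = 50.
|P∩Q| = 0.
|P∩R| = 0.0125.
|Q∩R|: x∈[5,10], y∈[5,7] → 5·2 = 10.
|P∩Q∩R| = 0.
|P ∪ Q ∪ R| = 84 − 10.0125 + 0 = 73.99.

73.99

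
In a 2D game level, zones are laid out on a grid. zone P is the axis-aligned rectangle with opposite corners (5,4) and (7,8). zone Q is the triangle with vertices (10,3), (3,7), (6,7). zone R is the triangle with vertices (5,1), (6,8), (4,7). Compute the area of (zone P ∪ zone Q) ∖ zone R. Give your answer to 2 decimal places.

|zone P ∪ zone Q| = 11.0714.
|(zone P ∪ zone Q) ∩ zone R| = 3.4342.
|(zone P ∪ zone Q) ∖ zone R| = 11.0714 − 3.4342 = 7.64.

7.64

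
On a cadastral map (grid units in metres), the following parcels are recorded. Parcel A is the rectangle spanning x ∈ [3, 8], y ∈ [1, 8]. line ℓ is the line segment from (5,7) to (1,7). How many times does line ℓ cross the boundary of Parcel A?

1

The segment meets the boundary at (3,7).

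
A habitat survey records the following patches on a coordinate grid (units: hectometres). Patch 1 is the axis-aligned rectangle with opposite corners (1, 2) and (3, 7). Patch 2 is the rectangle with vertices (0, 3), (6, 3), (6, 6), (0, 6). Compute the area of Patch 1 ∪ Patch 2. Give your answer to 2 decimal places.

22.00

By inclusion–exclusion:
Individual areas: |Patch 1| = 10, |Patch 2| = 18.
|Patch 1∩Patch 2|: x∈[1,3], y∈[3,6] → 2·3 = 6.
|Patch 1 ∪ Patch 2| = 28 − 6 = 22.00.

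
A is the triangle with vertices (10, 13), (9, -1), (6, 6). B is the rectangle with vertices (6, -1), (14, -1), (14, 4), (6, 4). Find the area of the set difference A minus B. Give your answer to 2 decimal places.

18.25

|A| = 24.5, |A∩B| = 6.25.
|A ∖ B| = |A| − |A∩B| = 24.5 − 6.25 = 18.25.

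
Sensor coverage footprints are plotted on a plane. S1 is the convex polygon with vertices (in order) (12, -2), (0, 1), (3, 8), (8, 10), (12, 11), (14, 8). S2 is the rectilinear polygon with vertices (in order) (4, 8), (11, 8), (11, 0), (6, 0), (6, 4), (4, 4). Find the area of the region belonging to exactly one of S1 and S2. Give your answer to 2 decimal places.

71.50

|S1| = 119.5, |S2| = 48, |S1∩S2| = 48.
|S1 △ S2| = |S1| + |S2| − 2·|S1∩S2| = 119.5 + 48 − 96 = 71.50.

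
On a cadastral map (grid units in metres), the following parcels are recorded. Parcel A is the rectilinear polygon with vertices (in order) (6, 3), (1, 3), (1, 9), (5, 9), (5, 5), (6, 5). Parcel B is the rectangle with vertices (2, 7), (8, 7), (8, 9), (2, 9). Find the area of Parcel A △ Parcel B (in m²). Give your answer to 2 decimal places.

|Parcel A| = 26, |Parcel B| = 12, |Parcel A∩Parcel B| = 6.
|Parcel A △ Parcel B| = |Parcel A| + |Parcel B| − 2·|Parcel A∩Parcel B| = 26 + 12 − 12 = 26.00.

26.00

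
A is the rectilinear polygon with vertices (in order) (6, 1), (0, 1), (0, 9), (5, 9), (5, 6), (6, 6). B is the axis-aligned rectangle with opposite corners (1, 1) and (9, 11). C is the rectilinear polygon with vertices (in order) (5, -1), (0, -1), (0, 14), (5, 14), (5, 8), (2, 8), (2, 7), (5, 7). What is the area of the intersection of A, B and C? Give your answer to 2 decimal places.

29.00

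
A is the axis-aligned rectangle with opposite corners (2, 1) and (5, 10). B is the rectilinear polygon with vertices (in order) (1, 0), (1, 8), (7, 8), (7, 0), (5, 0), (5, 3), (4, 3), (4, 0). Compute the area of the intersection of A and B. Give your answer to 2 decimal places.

19.00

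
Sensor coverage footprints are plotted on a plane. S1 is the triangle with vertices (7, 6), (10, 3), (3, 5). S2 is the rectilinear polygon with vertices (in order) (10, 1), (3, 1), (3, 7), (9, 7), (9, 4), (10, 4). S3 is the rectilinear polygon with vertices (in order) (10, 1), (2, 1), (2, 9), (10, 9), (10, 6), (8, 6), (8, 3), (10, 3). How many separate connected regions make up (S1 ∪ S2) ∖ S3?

1

(S1 ∪ S2) ∖ S3 is a single connected region.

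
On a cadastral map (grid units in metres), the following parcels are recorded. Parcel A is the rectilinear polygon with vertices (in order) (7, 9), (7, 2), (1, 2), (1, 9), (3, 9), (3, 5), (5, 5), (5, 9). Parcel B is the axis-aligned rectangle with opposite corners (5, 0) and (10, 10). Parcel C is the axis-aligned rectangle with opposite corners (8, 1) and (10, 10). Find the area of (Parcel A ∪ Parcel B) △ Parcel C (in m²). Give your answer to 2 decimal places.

|Parcel A ∪ Parcel B| = 70.
|(Parcel A ∪ Parcel B) ∩ Parcel C| = 18.
|(Parcel A ∪ Parcel B) △ Parcel C| = 70 + 18 − 36 = 52.00.

52.00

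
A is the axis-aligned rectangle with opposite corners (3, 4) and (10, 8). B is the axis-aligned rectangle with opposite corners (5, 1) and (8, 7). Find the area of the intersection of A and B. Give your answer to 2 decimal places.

|A∩B|: x∈[5,8], y∈[4,7] → 3·3 = 9.

9.00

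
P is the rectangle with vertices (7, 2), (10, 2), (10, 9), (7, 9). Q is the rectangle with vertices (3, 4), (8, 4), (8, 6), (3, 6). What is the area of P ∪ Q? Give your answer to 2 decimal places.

29.00

By inclusion–exclusion:
Individual areas: |P| = 21, |Q| = 10.
|P∩Q|: x∈[7,8], y∈[4,6] → 1·2 = 2.
|P ∪ Q| = 31 − 2 = 29.00.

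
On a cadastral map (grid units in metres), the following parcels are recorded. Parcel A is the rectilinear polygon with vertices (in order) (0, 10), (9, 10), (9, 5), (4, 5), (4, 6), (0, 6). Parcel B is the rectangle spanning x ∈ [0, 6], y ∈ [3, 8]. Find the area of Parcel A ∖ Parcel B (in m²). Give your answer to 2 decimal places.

27.00

|Parcel A| = 41, |Parcel A∩Parcel B| = 14.
|Parcel A ∖ Parcel B| = |Parcel A| − |Parcel A∩Parcel B| = 41 − 14 = 27.00.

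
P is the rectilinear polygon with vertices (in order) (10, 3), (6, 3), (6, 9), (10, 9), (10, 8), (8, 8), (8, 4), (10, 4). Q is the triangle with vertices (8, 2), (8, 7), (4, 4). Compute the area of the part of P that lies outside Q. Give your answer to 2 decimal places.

|P| = 16, |P∩Q| = 6.5.
|P ∖ Q| = |P| − |P∩Q| = 16 − 6.5 = 9.50.

9.50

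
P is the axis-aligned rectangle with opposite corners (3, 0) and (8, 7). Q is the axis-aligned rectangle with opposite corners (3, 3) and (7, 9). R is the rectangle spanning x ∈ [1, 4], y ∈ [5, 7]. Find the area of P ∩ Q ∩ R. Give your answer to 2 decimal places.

The intersection is the polygon with vertices (3,7), (4,7), (4,5), (3,5).
By the shoelace formula its area is 2.00.

2.00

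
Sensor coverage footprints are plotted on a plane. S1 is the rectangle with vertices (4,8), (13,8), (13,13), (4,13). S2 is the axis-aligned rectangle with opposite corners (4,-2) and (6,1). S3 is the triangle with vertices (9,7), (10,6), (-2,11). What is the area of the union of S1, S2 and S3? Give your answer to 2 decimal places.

By inclusion–exclusion:
Individual areas: |S1| = 45, |S2| = 6, |S3| = 3.5.
|S1∩S2| = 0 (no overlap).
|S1∩S3| = 0.6205.
|S2∩S3| = 0.
|S1∩S2∩S3| = 0.
|S1 ∪ S2 ∪ S3| = 54.5 − 0.6205 + 0 = 53.88.

53.88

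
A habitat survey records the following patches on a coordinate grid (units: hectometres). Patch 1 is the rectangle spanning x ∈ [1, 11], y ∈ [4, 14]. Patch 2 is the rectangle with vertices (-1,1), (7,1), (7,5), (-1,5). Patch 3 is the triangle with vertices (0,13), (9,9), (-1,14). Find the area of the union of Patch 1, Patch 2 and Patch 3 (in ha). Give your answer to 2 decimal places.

126.72

By inclusion–exclusion:
Individual areas: |Patch 1| = 100, |Patch 2| = 32, |Patch 3| = 2.5.
|Patch 1∩Patch 2|: x∈[1,7], y∈[4,5] → 6·1 = 6.
|Patch 1∩Patch 3| = 1.7778.
|Patch 2∩Patch 3| = 0.
|Patch 1∩Patch 2∩Patch 3| = 0.
|Patch 1 ∪ Patch 2 ∪ Patch 3| = 134.5 − 7.7778 + 0 = 126.72.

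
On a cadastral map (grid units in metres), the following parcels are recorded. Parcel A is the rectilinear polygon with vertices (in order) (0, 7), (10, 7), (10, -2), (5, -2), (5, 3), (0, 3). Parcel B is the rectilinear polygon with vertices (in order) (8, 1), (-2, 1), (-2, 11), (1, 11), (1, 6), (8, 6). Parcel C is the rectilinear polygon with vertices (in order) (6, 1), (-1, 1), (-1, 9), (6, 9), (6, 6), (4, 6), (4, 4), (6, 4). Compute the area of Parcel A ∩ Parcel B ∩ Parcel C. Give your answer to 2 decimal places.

17.00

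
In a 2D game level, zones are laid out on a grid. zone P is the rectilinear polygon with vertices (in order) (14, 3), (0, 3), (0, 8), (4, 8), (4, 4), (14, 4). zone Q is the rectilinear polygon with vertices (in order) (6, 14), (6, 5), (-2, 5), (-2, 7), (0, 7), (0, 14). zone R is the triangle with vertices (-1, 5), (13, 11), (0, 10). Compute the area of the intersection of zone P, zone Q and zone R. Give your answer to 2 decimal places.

6.86

The intersection is the polygon with vertices (0,8), (4,8), (4,7.143), (0,5.429), (0,7).
By the shoelace formula its area is 6.86.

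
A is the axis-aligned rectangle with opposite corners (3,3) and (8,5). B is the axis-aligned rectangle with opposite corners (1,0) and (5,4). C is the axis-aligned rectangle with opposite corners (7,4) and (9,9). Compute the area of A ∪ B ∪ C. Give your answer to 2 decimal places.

33.00

By inclusion–exclusion:
Individual areas: |A| = 10, |B| = 16, |C| = 10.
|A∩B|: x∈[3,5], y∈[3,4] → 2·1 = 2.
|A∩C|: x∈[7,8], y∈[4,5] → 1·1 = 1.
|B∩C| = 0 (no overlap).
|A∩B∩C| = 0.
|A ∪ B ∪ C| = 36 − 3 + 0 = 33.00.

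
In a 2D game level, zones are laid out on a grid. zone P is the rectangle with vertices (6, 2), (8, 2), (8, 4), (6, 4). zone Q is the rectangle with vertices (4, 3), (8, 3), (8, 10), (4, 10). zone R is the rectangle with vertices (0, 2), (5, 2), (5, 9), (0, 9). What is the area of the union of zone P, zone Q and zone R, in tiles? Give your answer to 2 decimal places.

By inclusion–exclusion:
Individual areas: |zone P| = 4, |zone Q| = 28, |zone R| = 35.
|zone P∩zone Q|: x∈[6,8], y∈[3,4] → 2·1 = 2.
|zone P∩zone R| = 0 (no overlap).
|zone Q∩zone R|: x∈[4,5], y∈[3,9] → 1·6 = 6.
|zone P∩zone Q∩zone R| = 0.
|zone P ∪ zone Q ∪ zone R| = 67 − 8 + 0 = 59.00.

59.00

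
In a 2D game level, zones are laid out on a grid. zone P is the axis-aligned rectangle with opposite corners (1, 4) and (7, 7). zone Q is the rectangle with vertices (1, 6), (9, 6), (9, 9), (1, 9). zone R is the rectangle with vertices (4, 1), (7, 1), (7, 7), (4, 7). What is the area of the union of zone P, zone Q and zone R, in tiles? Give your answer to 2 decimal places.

45.00

By inclusion–exclusion:
Individual areas: |zone P| = 18, |zone Q| = 24, |zone R| = 18.
|zone P∩zone Q|: x∈[1,7], y∈[6,7] → 6·1 = 6.
|zone P∩zone R|: x∈[4,7], y∈[4,7] → 3·3 = 9.
|zone Q∩zone R|: x∈[4,7], y∈[6,7] → 3·1 = 3.
|zone P∩zone Q∩zone R| = 3.
|zone P ∪ zone Q ∪ zone R| = 60 − 18 + 3 = 45.00.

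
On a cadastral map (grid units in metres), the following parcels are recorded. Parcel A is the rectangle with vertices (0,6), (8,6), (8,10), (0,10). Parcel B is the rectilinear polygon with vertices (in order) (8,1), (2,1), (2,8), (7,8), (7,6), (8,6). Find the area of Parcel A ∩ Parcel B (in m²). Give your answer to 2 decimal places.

10.00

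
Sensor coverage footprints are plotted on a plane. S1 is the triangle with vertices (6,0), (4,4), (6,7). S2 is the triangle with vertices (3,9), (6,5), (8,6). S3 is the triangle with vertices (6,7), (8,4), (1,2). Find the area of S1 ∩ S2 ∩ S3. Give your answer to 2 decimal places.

The intersection is the polygon with vertices (6,5), (5.294,5.941), (6,7).
By the shoelace formula its area is 0.71.

0.71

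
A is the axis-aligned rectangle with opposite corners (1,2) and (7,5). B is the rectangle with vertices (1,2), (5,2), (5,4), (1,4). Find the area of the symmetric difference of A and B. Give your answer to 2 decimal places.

|A∩B|: x∈[1,5], y∈[2,4] → 4·2 = 8.
|A △ B| = |A| + |B| − 2·|A∩B| = 18 + 8 − 16 = 10.00.

10.00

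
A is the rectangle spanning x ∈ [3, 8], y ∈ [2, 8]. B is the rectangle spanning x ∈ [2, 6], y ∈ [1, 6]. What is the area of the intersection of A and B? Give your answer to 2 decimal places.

12.00

|A∩B|: x∈[3,6], y∈[2,6] → 3·4 = 12.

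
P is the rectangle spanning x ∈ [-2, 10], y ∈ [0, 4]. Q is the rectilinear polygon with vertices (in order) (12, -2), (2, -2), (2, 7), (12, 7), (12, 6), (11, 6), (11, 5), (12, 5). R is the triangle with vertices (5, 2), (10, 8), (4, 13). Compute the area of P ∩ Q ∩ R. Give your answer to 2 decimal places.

The intersection is the polygon with vertices (6.667,4), (5,2), (4.818,4).
By the shoelace formula its area is 1.85.

1.85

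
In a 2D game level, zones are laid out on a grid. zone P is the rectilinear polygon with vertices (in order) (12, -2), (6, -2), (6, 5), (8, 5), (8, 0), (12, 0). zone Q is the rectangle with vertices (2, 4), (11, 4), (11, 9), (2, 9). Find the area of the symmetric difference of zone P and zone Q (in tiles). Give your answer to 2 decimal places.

|zone P| = 22, |zone Q| = 45, |zone P∩zone Q| = 2.
|zone P △ zone Q| = |zone P| + |zone Q| − 2·|zone P∩zone Q| = 22 + 45 − 4 = 63.00.

63.00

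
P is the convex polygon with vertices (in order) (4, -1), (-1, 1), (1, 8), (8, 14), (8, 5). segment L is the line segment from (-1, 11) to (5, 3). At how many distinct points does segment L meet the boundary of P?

The segment meets the boundary at (1.152,8.13).

1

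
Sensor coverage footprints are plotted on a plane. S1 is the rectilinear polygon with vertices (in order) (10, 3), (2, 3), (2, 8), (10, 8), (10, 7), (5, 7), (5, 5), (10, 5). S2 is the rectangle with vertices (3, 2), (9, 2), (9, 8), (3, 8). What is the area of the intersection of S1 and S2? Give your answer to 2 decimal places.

The intersection is the polygon with vertices (3,3), (3,8), (9,8), (9,7), (5,7), (5,5), (9,5), (9,3).
By the shoelace formula its area is 22.00.

22.00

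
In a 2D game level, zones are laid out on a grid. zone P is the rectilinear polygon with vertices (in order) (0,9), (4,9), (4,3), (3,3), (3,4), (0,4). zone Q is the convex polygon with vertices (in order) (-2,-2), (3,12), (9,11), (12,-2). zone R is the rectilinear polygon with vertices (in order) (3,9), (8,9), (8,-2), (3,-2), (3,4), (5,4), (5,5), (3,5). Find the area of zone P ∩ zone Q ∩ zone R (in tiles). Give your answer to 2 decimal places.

5.00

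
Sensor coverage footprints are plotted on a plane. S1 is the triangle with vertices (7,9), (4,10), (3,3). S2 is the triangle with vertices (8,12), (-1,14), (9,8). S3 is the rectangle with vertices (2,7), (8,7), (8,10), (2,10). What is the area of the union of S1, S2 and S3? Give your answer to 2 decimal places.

By inclusion–exclusion:
Individual areas: |S1| = 11, |S2| = 17, |S3| = 18.
|S1∩S2| = 0.
|S1∩S3| = 6.8095.
|S2∩S3| = 1.6333.
|S1∩S2∩S3| = 0.
|S1 ∪ S2 ∪ S3| = 46 − 8.4429 + 0 = 37.56.

37.56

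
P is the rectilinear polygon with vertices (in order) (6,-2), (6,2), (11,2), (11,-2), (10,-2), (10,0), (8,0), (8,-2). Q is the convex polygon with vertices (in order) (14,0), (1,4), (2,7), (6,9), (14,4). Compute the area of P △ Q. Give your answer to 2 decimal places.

75.73

|P| = 16, |Q| = 63.5, |P∩Q| = 1.8846.
|P △ Q| = |P| + |Q| − 2·|P∩Q| = 16 + 63.5 − 3.7692 = 75.73.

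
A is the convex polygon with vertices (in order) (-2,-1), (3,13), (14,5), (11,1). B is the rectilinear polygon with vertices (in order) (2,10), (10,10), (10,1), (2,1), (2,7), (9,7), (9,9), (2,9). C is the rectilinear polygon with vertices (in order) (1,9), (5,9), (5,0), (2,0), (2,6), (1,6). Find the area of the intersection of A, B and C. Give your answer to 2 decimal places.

18.00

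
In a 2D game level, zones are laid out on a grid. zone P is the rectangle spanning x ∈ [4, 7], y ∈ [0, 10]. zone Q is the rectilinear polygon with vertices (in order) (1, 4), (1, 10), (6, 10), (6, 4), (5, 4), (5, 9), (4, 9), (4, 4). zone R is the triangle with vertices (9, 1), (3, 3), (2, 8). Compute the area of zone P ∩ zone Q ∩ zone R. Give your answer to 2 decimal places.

0.50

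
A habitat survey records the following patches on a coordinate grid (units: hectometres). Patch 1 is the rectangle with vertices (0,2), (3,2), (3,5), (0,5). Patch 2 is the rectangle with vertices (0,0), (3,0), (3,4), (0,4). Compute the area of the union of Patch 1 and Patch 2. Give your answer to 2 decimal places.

15.00

By inclusion–exclusion:
Individual areas: |Patch 1| = 9, |Patch 2| = 12.
|Patch 1∩Patch 2|: x∈[0,3], y∈[2,4] → 3·2 = 6.
|Patch 1 ∪ Patch 2| = 21 − 6 = 15.00.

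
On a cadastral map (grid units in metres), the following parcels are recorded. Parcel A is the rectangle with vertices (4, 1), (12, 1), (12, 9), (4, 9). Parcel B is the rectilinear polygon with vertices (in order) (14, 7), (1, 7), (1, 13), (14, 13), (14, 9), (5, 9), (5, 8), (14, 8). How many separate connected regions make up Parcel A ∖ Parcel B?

Parcel A ∖ Parcel B splits into 2 disjoint pieces (area 48, area 7).

2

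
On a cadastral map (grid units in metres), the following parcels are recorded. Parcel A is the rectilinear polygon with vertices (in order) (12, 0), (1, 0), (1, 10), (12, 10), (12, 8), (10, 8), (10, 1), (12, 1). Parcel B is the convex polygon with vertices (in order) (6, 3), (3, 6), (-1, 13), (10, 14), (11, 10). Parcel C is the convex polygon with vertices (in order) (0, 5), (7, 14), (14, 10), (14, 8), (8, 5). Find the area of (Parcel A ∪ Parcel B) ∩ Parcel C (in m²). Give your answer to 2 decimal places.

|Parcel A ∪ Parcel B| = 134.
|(Parcel A ∪ Parcel B) ∩ Parcel C| = 59.77.

59.77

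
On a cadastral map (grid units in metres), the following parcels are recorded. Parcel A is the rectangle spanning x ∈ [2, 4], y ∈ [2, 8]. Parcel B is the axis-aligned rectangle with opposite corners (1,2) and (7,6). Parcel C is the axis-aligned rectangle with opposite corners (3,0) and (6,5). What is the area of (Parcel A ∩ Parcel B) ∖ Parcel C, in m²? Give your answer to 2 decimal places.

5.00

|Parcel A ∩ Parcel B| = 8.
|(Parcel A ∩ Parcel B) ∩ Parcel C| = 3.
|(Parcel A ∩ Parcel B) ∖ Parcel C| = 8 − 3 = 5.00.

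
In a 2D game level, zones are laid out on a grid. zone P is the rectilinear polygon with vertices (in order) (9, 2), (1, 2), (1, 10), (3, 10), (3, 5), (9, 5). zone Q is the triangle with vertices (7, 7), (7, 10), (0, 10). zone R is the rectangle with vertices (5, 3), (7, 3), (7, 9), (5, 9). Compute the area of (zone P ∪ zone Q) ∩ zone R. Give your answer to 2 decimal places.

7.14

|zone P ∪ zone Q| = 42.7857.
|(zone P ∪ zone Q) ∩ zone R| = 7.14.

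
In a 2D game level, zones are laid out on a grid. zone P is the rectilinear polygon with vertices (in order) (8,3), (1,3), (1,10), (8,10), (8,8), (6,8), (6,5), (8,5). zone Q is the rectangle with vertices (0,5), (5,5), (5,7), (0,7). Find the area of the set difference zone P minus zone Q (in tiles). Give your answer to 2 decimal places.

35.00

|zone P| = 43, |zone P∩zone Q| = 8.
|zone P ∖ zone Q| = |zone P| − |zone P∩zone Q| = 43 − 8 = 35.00.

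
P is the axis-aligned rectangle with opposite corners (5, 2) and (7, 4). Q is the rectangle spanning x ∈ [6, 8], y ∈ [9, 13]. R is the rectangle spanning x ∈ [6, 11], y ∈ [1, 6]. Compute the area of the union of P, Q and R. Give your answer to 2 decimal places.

By inclusion–exclusion:
Individual areas: |P| = 4, |Q| = 8, |R| = 25.
|P∩Q| = 0 (no overlap).
|P∩R|: x∈[6,7], y∈[2,4] → 1·2 = 2.
|Q∩R| = 0 (no overlap).
|P∩Q∩R| = 0.
|P ∪ Q ∪ R| = 37 − 2 + 0 = 35.00.

35.00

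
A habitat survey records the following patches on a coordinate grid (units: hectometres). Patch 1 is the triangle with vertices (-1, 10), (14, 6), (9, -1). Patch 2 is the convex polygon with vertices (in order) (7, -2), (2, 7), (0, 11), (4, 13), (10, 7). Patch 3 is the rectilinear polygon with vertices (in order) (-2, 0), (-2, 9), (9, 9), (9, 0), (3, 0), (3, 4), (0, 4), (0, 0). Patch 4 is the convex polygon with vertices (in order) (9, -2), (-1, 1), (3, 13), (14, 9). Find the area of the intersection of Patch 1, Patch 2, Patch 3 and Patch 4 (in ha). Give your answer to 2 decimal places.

The intersection is the polygon with vertices (2.429,6.229), (2,7), (1.4,8.2), (1.667,9), (2.75,9), (9,7.333), (9,4), (7.78,0.342).
By the shoelace formula its area is 35.46.

35.46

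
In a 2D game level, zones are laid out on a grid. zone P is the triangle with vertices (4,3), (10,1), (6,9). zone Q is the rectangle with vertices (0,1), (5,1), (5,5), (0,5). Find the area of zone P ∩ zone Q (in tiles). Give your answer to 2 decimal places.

1.50

The intersection is the polygon with vertices (4,3), (4.667,5), (5,5), (5,2.667).
By the shoelace formula its area is 1.50.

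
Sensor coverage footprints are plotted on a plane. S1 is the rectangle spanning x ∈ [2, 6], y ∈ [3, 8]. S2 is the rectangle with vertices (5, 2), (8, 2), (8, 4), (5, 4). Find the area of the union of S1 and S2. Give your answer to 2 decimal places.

25.00

By inclusion–exclusion:
Individual areas: |S1| = 20, |S2| = 6.
|S1∩S2|: x∈[5,6], y∈[3,4] → 1·1 = 1.
|S1 ∪ S2| = 26 − 1 = 25.00.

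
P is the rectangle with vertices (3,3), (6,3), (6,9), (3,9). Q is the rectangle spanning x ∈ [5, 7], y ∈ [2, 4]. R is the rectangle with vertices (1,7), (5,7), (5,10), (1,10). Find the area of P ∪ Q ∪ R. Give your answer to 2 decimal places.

29.00

By inclusion–exclusion:
Individual areas: |P| = 18, |Q| = 4, |R| = 12.
|P∩Q|: x∈[5,6], y∈[3,4] → 1·1 = 1.
|P∩R|: x∈[3,5], y∈[7,9] → 2·2 = 4.
|Q∩R| = 0 (no overlap).
|P∩Q∩R| = 0.
|P ∪ Q ∪ R| = 34 − 5 + 0 = 29.00.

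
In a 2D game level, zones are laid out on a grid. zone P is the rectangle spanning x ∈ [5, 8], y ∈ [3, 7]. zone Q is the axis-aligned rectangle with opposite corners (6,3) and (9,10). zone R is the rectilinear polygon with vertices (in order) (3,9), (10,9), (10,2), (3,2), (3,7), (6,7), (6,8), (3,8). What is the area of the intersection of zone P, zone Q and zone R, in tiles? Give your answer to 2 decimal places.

The intersection is the polygon with vertices (8,3), (6,3), (6,7), (8,7).
By the shoelace formula its area is 8.00.

8.00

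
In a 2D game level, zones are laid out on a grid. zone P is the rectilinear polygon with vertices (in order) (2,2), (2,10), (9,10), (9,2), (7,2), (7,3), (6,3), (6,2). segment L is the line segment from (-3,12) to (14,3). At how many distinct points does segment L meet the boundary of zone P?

The segment meets the boundary at (9,5.647), (2,9.353).

2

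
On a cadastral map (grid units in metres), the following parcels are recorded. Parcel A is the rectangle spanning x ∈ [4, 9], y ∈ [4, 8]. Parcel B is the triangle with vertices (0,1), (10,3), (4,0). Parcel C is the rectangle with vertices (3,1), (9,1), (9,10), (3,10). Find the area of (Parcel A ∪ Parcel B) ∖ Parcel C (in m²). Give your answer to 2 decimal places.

|Parcel A ∪ Parcel B| = 29.
|(Parcel A ∪ Parcel B) ∩ Parcel C| = 24.95.
|(Parcel A ∪ Parcel B) ∖ Parcel C| = 29 − 24.95 = 4.05.

4.05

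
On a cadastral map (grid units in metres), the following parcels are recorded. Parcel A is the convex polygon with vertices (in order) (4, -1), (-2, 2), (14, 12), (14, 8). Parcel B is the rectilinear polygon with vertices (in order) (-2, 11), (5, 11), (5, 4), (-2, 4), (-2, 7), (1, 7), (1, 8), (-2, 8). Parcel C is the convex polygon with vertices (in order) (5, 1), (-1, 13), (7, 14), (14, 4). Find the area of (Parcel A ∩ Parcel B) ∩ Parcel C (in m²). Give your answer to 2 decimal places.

3.25

The region (Parcel A ∩ Parcel B) ∩ Parcel C is the polygon with vertices (5,4), (3.5,4), (2.952,5.095), (5,6.375).
By the shoelace formula its area is 3.25.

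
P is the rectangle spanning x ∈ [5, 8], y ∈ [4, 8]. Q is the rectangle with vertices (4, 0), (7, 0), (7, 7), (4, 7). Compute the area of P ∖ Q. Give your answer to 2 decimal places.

6.00

|P∩Q|: x∈[5,7], y∈[4,7] → 2·3 = 6.
|P| = 12.
|P ∖ Q| = |P| − |P∩Q| = 12 − 6 = 6.00.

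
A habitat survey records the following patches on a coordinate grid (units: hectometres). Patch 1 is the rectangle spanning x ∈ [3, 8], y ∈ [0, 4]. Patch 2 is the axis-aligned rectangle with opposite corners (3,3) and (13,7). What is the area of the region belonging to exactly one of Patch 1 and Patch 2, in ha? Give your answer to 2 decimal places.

50.00

|Patch 1∩Patch 2|: x∈[3,8], y∈[3,4] → 5·1 = 5.
|Patch 1 △ Patch 2| = |Patch 1| + |Patch 2| − 2·|Patch 1∩Patch 2| = 20 + 40 − 10 = 50.00.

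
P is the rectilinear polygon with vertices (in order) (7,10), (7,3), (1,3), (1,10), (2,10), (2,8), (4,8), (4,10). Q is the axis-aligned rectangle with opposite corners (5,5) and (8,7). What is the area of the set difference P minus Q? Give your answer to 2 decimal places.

|P| = 38, |P∩Q| = 4.
|P ∖ Q| = |P| − |P∩Q| = 38 − 4 = 34.00.

34.00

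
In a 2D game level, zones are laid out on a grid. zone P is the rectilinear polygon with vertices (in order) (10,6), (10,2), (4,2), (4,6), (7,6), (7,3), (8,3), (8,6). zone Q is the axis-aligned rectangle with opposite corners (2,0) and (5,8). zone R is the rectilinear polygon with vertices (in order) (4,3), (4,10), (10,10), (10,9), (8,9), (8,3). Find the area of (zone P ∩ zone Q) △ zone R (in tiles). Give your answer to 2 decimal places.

|zone P ∩ zone Q| = 4.
|(zone P ∩ zone Q) ∩ zone R| = 3.
|(zone P ∩ zone Q) △ zone R| = 4 + 30 − 6 = 28.00.

28.00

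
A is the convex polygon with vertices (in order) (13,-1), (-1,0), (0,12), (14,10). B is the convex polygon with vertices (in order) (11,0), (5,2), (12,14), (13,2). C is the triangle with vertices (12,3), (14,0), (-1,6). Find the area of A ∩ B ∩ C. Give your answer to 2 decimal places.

The intersection is the polygon with vertices (11.857,0.857), (5.757,3.297), (6.345,4.305), (12,3), (12.8,1.8).
By the shoelace formula its area is 10.89.

10.89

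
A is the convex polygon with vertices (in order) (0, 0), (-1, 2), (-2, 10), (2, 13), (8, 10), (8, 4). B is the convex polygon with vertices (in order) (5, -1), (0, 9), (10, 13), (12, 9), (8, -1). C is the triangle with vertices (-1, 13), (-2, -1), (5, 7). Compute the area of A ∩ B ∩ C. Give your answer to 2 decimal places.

The intersection is the polygon with vertices (0,9), (2.143,9.857), (5,7), (2.454,4.091).
By the shoelace formula its area is 14.10.

14.10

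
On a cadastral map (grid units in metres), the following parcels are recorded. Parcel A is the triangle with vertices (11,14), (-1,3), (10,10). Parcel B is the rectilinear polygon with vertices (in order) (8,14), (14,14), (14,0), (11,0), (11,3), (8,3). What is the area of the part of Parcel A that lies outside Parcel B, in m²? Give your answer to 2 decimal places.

|Parcel A| = 18.5, |Parcel A∩Parcel B| = 7.1477.
|Parcel A ∖ Parcel B| = |Parcel A| − |Parcel A∩Parcel B| = 18.5 − 7.1477 = 11.35.

11.35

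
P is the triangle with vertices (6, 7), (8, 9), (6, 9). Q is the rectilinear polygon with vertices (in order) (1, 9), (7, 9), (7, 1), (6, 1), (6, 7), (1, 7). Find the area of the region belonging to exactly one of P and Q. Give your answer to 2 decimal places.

|P| = 2, |Q| = 18, |P∩Q| = 1.5.
|P △ Q| = |P| + |Q| − 2·|P∩Q| = 2 + 18 − 3 = 17.00.

17.00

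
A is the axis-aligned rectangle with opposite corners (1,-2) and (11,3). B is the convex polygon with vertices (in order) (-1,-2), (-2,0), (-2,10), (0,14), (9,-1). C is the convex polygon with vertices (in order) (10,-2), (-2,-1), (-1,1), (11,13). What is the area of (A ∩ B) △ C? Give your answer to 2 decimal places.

67.75

|A ∩ B| = 30.4.
|(A ∩ B) ∩ C| = 29.575.
|(A ∩ B) △ C| = 30.4 + 96.5 − 59.15 = 67.75.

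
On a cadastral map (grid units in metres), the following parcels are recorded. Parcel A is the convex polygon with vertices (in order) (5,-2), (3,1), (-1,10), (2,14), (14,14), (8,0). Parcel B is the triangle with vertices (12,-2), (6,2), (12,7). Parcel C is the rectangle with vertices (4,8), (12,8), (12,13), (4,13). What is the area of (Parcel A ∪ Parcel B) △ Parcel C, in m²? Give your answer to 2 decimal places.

124.35

|Parcel A ∪ Parcel B| = 163.5926.
|(Parcel A ∪ Parcel B) ∩ Parcel C| = 39.619.
|(Parcel A ∪ Parcel B) △ Parcel C| = 163.5926 + 40 − 79.2381 = 124.35.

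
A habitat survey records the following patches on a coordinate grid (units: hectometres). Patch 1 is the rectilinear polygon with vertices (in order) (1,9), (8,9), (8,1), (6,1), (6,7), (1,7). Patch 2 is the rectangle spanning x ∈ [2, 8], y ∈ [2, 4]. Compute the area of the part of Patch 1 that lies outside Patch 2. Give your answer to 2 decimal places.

|Patch 1| = 26, |Patch 1∩Patch 2| = 4.
|Patch 1 ∖ Patch 2| = |Patch 1| − |Patch 1∩Patch 2| = 26 − 4 = 22.00.

22.00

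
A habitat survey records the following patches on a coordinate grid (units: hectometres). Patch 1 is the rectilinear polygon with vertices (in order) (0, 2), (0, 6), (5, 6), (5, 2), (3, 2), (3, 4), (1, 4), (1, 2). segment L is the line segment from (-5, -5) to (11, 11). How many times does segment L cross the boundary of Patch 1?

2

The segment meets the boundary at (5,5), (3,3).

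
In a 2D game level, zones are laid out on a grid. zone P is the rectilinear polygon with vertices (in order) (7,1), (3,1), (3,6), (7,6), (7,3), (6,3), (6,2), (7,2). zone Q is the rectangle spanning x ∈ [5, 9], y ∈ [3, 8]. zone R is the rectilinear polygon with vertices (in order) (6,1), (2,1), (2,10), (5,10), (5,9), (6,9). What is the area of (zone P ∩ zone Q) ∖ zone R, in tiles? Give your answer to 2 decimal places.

|zone P ∩ zone Q| = 6.
|(zone P ∩ zone Q) ∩ zone R| = 3.
|(zone P ∩ zone Q) ∖ zone R| = 6 − 3 = 3.00.

3.00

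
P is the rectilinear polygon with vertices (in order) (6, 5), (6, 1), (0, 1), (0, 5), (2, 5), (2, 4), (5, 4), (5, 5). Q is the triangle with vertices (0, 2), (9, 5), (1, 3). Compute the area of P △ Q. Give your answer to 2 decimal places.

18.75

|P| = 21, |Q| = 3, |P∩Q| = 2.625.
|P △ Q| = |P| + |Q| − 2·|P∩Q| = 21 + 3 − 5.25 = 18.75.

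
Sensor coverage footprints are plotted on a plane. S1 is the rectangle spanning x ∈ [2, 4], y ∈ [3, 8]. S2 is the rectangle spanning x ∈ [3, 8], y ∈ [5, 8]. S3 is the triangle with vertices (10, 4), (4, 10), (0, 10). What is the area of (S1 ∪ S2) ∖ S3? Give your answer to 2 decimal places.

17.47

|S1 ∪ S2| = 22.
|(S1 ∪ S2) ∩ S3| = 4.5333.
|(S1 ∪ S2) ∖ S3| = 22 − 4.5333 = 17.47.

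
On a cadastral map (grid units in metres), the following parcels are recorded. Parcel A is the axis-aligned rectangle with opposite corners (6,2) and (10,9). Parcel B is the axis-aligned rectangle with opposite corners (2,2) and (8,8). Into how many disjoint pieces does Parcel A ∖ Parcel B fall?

Parcel A ∖ Parcel B is a single connected region.

1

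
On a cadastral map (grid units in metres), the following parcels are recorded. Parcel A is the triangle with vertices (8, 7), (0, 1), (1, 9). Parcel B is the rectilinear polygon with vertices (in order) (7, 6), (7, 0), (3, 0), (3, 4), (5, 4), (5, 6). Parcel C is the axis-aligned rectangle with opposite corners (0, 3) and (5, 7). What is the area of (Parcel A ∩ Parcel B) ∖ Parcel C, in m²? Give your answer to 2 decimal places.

1.04

|Parcel A ∩ Parcel B| = 1.4167.
|(Parcel A ∩ Parcel B) ∩ Parcel C| = 0.375.
|(Parcel A ∩ Parcel B) ∖ Parcel C| = 1.4167 − 0.375 = 1.04.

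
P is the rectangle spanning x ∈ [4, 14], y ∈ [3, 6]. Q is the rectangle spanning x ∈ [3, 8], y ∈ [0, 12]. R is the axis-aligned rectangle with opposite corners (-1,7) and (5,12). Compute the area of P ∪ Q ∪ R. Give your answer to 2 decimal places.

By inclusion–exclusion:
Individual areas: |P| = 30, |Q| = 60, |R| = 30.
|P∩Q|: x∈[4,8], y∈[3,6] → 4·3 = 12.
|P∩R| = 0 (no overlap).
|Q∩R|: x∈[3,5], y∈[7,12] → 2·5 = 10.
|P∩Q∩R| = 0.
|P ∪ Q ∪ R| = 120 − 22 + 0 = 98.00.

98.00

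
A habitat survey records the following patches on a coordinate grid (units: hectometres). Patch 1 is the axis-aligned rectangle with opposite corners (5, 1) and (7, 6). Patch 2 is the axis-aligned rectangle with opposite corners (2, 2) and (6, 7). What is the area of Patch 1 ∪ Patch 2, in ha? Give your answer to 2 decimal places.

26.00

By inclusion–exclusion:
Individual areas: |Patch 1| = 10, |Patch 2| = 20.
|Patch 1∩Patch 2|: x∈[5,6], y∈[2,6] → 1·4 = 4.
|Patch 1 ∪ Patch 2| = 30 − 4 = 26.00.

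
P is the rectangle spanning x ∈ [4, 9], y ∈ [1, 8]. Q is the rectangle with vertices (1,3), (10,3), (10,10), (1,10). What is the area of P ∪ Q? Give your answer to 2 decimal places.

73.00

By inclusion–exclusion:
Individual areas: |P| = 35, |Q| = 63.
|P∩Q|: x∈[4,9], y∈[3,8] → 5·5 = 25.
|P ∪ Q| = 98 − 25 = 73.00.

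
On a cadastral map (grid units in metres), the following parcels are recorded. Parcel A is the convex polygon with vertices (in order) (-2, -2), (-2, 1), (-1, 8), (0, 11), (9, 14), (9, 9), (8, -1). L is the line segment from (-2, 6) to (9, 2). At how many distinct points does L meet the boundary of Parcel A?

The segment meets the boundary at (8.325,2.246), (-1.321,5.753).

2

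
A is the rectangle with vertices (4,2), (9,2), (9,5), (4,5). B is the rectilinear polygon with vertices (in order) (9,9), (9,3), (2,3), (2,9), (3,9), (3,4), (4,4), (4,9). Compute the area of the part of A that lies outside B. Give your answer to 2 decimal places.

|A| = 15, |A∩B| = 10.
|A ∖ B| = |A| − |A∩B| = 15 − 10 = 5.00.

5.00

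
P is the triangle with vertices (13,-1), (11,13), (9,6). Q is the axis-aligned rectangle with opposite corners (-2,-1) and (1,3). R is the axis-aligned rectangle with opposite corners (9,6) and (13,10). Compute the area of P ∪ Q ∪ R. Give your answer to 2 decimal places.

By inclusion–exclusion:
Individual areas: |P| = 21, |Q| = 12, |R| = 16.
|P∩Q| = 0.
|P∩R| = 8.5714.
|Q∩R| = 0 (no overlap).
|P∩Q∩R| = 0.
|P ∪ Q ∪ R| = 49 − 8.5714 + 0 = 40.43.

40.43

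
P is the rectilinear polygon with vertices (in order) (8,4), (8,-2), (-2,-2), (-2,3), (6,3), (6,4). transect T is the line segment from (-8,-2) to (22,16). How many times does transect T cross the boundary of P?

2

The segment meets the boundary at (0.333,3), (-2,1.6).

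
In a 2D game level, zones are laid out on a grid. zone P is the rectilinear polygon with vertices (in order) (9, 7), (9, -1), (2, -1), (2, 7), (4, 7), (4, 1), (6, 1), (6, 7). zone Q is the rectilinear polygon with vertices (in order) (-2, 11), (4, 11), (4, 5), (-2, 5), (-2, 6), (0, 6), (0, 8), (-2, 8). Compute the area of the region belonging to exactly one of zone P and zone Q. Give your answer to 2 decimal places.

|zone P| = 44, |zone Q| = 32, |zone P∩zone Q| = 4.
|zone P △ zone Q| = |zone P| + |zone Q| − 2·|zone P∩zone Q| = 44 + 32 − 8 = 68.00.

68.00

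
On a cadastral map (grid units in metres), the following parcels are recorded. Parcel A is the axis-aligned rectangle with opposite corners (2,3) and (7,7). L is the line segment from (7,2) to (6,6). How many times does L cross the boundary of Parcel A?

The segment meets the boundary at (6.75,3).

1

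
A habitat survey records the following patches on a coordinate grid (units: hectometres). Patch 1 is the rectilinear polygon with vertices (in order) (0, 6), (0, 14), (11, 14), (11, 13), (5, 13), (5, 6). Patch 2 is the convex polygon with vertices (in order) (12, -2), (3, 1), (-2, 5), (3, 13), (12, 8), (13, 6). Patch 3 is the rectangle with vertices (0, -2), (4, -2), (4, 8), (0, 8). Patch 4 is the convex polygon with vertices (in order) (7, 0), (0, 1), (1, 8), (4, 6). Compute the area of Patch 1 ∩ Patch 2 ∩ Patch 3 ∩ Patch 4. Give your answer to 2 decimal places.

The intersection is the polygon with vertices (0.714,6), (1,8), (4,6).
By the shoelace formula its area is 3.29.

3.29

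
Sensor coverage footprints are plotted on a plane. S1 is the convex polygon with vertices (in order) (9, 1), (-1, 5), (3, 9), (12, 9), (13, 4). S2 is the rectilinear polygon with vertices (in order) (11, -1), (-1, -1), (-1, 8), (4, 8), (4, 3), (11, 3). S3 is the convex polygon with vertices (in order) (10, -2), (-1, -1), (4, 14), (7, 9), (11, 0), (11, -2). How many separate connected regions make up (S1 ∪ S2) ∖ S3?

(S1 ∪ S2) ∖ S3 splits into 2 disjoint pieces (area 27, area 13.5).

2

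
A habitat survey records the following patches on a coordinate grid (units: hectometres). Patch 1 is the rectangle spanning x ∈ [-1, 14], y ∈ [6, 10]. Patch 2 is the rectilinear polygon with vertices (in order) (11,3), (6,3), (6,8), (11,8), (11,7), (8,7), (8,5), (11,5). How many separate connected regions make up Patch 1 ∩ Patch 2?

1

Patch 1 ∩ Patch 2 is a single connected region.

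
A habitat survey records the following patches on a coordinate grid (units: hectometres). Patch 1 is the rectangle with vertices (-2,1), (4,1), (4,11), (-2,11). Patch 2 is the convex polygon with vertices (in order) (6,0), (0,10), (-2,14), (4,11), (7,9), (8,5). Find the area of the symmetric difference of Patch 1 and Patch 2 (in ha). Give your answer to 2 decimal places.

77.83

|Patch 1| = 60, |Patch 2| = 53, |Patch 1∩Patch 2| = 17.5833.
|Patch 1 △ Patch 2| = |Patch 1| + |Patch 2| − 2·|Patch 1∩Patch 2| = 60 + 53 − 35.1667 = 77.83.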